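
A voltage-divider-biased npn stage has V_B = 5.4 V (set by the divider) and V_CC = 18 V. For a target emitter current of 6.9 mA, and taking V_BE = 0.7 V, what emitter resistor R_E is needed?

R_E ≈ 0.68 kΩ

V_E = V_B − V_BE = 5.4 − 0.7 = 4.7 V.
R_E = V_E / I_E = 4.7 / 6.9 = 0.681 kΩ.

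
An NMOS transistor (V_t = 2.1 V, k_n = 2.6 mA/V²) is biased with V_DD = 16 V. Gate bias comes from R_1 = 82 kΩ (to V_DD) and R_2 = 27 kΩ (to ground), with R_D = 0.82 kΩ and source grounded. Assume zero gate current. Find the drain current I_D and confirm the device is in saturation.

V_G = V_DD·R_2/(R_1+R_2) = 16×27/109 = 3.96 V. With the source grounded, V_GS = V_G = 3.96 V.
Assume saturation: I_D = (k_n/2)(V_GS − V_t)² = (2.6/2)×(3.96 − 2.1)² = 1.3×1.86² = 4.51 mA.
V_DS = V_DD − I_D·R_D = 16 − 4.51×0.82 = 12.3 V.
Saturation requires V_DS ≥ V_GS − V_t = 1.86 V; 12.3 ≥ 1.86 ✓.

I_D ≈ 4.5 mA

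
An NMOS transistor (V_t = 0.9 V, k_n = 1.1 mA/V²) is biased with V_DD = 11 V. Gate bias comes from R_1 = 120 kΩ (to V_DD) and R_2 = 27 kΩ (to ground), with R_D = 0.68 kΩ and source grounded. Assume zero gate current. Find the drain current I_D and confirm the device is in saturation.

V_G = V_DD·R_2/(R_1+R_2) = 11×27/147 = 2.02 V. With the source grounded, V_GS = V_G = 2.02 V.
Assume saturation: I_D = (k_n/2)(V_GS − V_t)² = (1.1/2)×(2.02 − 0.9)² = 0.55×1.12² = 0.69 mA.
V_DS = V_DD − I_D·R_D = 11 − 0.69×0.68 = 10.5 V.
Saturation requires V_DS ≥ V_GS − V_t = 1.12 V; 10.5 ≥ 1.12 ✓.

I_D ≈ 0.69 mA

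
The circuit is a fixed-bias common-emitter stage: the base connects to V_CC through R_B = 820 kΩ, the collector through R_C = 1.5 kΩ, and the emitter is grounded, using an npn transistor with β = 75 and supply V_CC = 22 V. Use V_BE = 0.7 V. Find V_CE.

V_CE ≈ 19 V

Base loop: V_CC = I_B·R_B + V_BE, so I_B = (22 − 0.7)/820 kΩ = 0.026 mA.
In the active region I_C = β·I_B = 75 × 0.026 = 1.95 mA.
Collector loop: V_CE = V_CC − I_C·R_C = 22 − 1.95×1.5 = 19.1 V.
Since V_CE = 19.1 V > V_CE(sat) ≈ 0.2 V, the transistor is in the active region as assumed.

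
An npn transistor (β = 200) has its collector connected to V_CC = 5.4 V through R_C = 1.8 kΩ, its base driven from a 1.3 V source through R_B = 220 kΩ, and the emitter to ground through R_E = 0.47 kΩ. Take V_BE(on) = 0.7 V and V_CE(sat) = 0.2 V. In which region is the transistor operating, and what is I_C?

Assume active. Base-emitter loop: I_B = (V_BB − V_BE)/(R_B + (β+1)R_E) = (1.3 − 0.7)/(220 + 201×0.47) = 0.00191 mA.
I_C = β·I_B = 200×0.00191 = 0.382 mA.
V_CE = V_CC − I_C·R_C − I_E·R_E = 5.4 − 0.382×1.8 − 0.384×0.47 = 4.53 V > V_CE(sat), so the active-region assumption holds.

active; I_C ≈ 0.38 mA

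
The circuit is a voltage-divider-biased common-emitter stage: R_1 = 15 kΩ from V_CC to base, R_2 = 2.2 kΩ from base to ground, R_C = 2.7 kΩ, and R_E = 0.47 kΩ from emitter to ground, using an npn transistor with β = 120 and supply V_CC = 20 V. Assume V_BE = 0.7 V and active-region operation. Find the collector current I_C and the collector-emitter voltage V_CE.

Thevenize the base divider: V_Th = V_CC·R_2/(R_1+R_2) = 20×2.2/17.2 = 2.56 V, R_Th = R_1‖R_2 = 1.92 kΩ.
Base-emitter loop: V_Th = I_B·R_Th + V_BE + (β+1)I_B·R_E, so I_B = (2.56 − 0.7) / (1.92 + 121×0.47) = 0.0316 mA.
I_C = β·I_B = 120×0.0316 = 3.79 mA, and I_E = (β+1)I_B = 3.82 mA.
V_CE = V_CC − I_C·R_C − I_E·R_E = 20 − 3.79×2.7 − 3.82×0.47 = 7.96 V.
V_CE = 7.96 V > 0.2 V confirms active-region operation.

I_C ≈ 3.8 mA, V_CE ≈ 8 V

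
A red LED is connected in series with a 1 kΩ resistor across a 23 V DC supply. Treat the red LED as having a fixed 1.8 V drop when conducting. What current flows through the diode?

KVL around the loop: 23 = V_D + I·R = 1.8 + I × 1 kΩ.
So I = (23 − 1.8) / 1 kΩ = 21.2 / 1 = 21.2 mA.

I ≈ 21 mA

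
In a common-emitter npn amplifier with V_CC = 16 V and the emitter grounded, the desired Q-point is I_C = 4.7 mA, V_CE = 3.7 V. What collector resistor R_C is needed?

Collector loop: V_CC = I_C·R_C + V_CE.
R_C = (V_CC − V_CE)/I_C = (16 − 3.7)/4.7 = 2.62 kΩ.

R_C ≈ 2.6 kΩ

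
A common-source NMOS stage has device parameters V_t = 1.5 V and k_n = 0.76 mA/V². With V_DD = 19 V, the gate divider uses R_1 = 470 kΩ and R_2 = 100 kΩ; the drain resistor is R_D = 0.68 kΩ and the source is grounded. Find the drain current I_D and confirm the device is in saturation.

I_D ≈ 1.3 mA

V_G = V_DD·R_2/(R_1+R_2) = 19×100/570 = 3.33 V. With the source grounded, V_GS = V_G = 3.33 V.
Assume saturation: I_D = (k_n/2)(V_GS − V_t)² = (0.76/2)×(3.33 − 1.5)² = 0.38×1.83² = 1.28 mA.
V_DS = V_DD − I_D·R_D = 19 − 1.28×0.68 = 18.1 V.
Saturation requires V_DS ≥ V_GS − V_t = 1.83 V; 18.1 ≥ 1.83 ✓.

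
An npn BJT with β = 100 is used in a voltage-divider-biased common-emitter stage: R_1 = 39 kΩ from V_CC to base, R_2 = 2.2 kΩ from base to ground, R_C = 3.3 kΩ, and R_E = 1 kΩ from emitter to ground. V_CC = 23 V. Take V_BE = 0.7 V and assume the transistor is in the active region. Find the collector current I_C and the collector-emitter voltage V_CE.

I_C ≈ 0.51 mA, V_CE ≈ 21 V

Thevenize the base divider: V_Th = V_CC·R_2/(R_1+R_2) = 23×2.2/41.2 = 1.23 V, R_Th = R_1‖R_2 = 2.08 kΩ.
Base-emitter loop: V_Th = I_B·R_Th + V_BE + (β+1)I_B·R_E, so I_B = (1.23 − 0.7) / (2.08 + 101×1) = 0.00512 mA.
I_C = β·I_B = 100×0.00512 = 0.512 mA, and I_E = (β+1)I_B = 0.517 mA.
V_CE = V_CC − I_C·R_C − I_E·R_E = 23 − 0.512×3.3 − 0.517×1 = 20.8 V.
V_CE = 20.8 V > 0.2 V confirms active-region operation.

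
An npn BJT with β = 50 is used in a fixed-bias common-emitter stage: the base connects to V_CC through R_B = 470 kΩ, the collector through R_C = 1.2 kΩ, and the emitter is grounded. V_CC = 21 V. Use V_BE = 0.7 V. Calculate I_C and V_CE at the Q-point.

I_C ≈ 2.2 mA, V_CE ≈ 18 V

Base loop: V_CC = I_B·R_B + V_BE, so I_B = (21 − 0.7)/470 kΩ = 0.0432 mA.
In the active region I_C = β·I_B = 50 × 0.0432 = 2.16 mA.
Collector loop: V_CE = V_CC − I_C·R_C = 21 − 2.16×1.2 = 18.4 V.
Since V_CE = 18.4 V > V_CE(sat) ≈ 0.2 V, the transistor is in the active region as assumed.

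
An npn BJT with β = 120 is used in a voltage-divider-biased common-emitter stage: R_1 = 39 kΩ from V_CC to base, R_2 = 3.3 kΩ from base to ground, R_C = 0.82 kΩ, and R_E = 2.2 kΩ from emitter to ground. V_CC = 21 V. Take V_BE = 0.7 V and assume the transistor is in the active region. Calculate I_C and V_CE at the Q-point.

Thevenize the base divider: V_Th = V_CC·R_2/(R_1+R_2) = 21×3.3/42.3 = 1.64 V, R_Th = R_1‖R_2 = 3.04 kΩ.
Base-emitter loop: V_Th = I_B·R_Th + V_BE + (β+1)I_B·R_E, so I_B = (1.64 − 0.7) / (3.04 + 121×2.2) = 0.00348 mA.
I_C = β·I_B = 120×0.00348 = 0.418 mA, and I_E = (β+1)I_B = 0.422 mA.
V_CE = V_CC − I_C·R_C − I_E·R_E = 21 − 0.418×0.82 − 0.422×2.2 = 19.7 V.
V_CE = 19.7 V > 0.2 V confirms active-region operation.

I_C ≈ 0.42 mA, V_CE ≈ 20 V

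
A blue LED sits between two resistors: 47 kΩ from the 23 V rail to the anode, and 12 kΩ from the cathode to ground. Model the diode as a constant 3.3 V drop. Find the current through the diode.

The two resistors are in series with the diode, so KVL gives 23 = I·47 + 3.3 + I·12.
I = (23 − 3.3) / (47 + 12) kΩ = 19.7 / 59 = 0.334 mA.

I ≈ 0.33 mA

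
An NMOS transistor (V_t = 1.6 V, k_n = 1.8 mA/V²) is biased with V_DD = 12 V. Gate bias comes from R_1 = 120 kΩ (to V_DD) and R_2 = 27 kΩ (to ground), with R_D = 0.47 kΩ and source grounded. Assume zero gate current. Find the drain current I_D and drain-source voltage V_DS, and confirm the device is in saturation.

I_D ≈ 0.33 mA, V_DS ≈ 12 V

V_G = V_DD·R_2/(R_1+R_2) = 12×27/147 = 2.2 V. With the source grounded, V_GS = V_G = 2.2 V.
Assume saturation: I_D = (k_n/2)(V_GS − V_t)² = (1.8/2)×(2.2 − 1.6)² = 0.9×0.604² = 0.328 mA.
V_DS = V_DD − I_D·R_D = 12 − 0.328×0.47 = 11.8 V.
Saturation requires V_DS ≥ V_GS − V_t = 0.604 V; 11.8 ≥ 0.604 ✓.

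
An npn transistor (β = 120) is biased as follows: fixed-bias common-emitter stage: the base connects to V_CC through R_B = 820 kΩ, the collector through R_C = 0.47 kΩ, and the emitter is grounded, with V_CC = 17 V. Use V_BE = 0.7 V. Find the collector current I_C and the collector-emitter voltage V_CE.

Base loop: V_CC = I_B·R_B + V_BE, so I_B = (17 − 0.7)/820 kΩ = 0.0199 mA.
In the active region I_C = β·I_B = 120 × 0.0199 = 2.39 mA.
Collector loop: V_CE = V_CC − I_C·R_C = 17 − 2.39×0.47 = 15.9 V.
Since V_CE = 15.9 V > V_CE(sat) ≈ 0.2 V, the transistor is in the active region as assumed.

I_C ≈ 2.4 mA, V_CE ≈ 16 V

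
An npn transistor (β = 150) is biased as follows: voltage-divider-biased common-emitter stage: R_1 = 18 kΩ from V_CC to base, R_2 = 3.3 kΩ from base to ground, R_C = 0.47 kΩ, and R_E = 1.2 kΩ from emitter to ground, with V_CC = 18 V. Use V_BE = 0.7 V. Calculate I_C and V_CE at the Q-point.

I_C ≈ 1.7 mA, V_CE ≈ 15 V

Thevenize the base divider: V_Th = V_CC·R_2/(R_1+R_2) = 18×3.3/21.3 = 2.79 V, R_Th = R_1‖R_2 = 2.79 kΩ.
Base-emitter loop: V_Th = I_B·R_Th + V_BE + (β+1)I_B·R_E, so I_B = (2.79 − 0.7) / (2.79 + 151×1.2) = 0.0114 mA.
I_C = β·I_B = 150×0.0114 = 1.7 mA, and I_E = (β+1)I_B = 1.71 mA.
V_CE = V_CC − I_C·R_C − I_E·R_E = 18 − 1.7×0.47 − 1.71×1.2 = 15.1 V.
V_CE = 15.1 V > 0.2 V confirms active-region operation.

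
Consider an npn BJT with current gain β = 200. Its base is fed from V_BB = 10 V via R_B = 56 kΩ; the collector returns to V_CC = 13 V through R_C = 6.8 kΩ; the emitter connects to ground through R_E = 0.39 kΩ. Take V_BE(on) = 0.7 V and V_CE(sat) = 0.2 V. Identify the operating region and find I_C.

saturation; I_C ≈ 1.8 mA

Assume active: I_B = (10 − 0.7)/(56 + 201×0.39) = 0.0692 mA, I_C = β·I_B = 13.8 mA.
Then V_CE = 13 − 13.8×6.8 − 13.9×0.39 = -86.5 V < 0.2 V — the active assumption fails.
Re-solve with V_CE = 0.2 V. KCL at the emitter: V_E/R_E = (V_BB−0.7−V_E)/R_B + (V_CC−0.2−V_E)/R_C, giving V_E = 0.751 V.
I_C = (V_CC − 0.2 − V_E)/R_C = (12.8 − 0.751)/6.8 = 1.77 mA.
Check: I_B = (9.3 − 0.751)/56 = 0.153 mA, and β·I_B = 30.5 mA > I_C, confirming saturation.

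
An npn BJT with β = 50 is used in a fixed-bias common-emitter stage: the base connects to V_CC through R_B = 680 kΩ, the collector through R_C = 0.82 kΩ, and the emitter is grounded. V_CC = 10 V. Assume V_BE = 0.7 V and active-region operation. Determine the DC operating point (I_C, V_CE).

I_C ≈ 0.68 mA, V_CE ≈ 9.4 V

Base loop: V_CC = I_B·R_B + V_BE, so I_B = (10 − 0.7)/680 kΩ = 0.0137 mA.
In the active region I_C = β·I_B = 50 × 0.0137 = 0.684 mA.
Collector loop: V_CE = V_CC − I_C·R_C = 10 − 0.684×0.82 = 9.44 V.
Since V_CE = 9.44 V > V_CE(sat) ≈ 0.2 V, the transistor is in the active region as assumed.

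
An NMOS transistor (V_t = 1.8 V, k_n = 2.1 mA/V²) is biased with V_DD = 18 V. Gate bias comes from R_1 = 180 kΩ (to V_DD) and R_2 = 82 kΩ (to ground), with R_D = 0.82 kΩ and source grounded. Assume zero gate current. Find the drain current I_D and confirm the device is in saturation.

V_G = V_DD·R_2/(R_1+R_2) = 18×82/262 = 5.63 V. With the source grounded, V_GS = V_G = 5.63 V.
Assume saturation: I_D = (k_n/2)(V_GS − V_t)² = (2.1/2)×(5.63 − 1.8)² = 1.05×3.83² = 15.4 mA.
V_DS = V_DD − I_D·R_D = 18 − 15.4×0.82 = 5.35 V.
Saturation requires V_DS ≥ V_GS − V_t = 3.83 V; 5.35 ≥ 3.83 ✓.

I_D ≈ 15 mA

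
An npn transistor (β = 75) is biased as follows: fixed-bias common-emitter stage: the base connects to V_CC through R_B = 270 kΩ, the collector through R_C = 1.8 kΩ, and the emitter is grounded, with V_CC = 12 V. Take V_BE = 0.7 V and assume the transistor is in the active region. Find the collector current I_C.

I_C ≈ 3.1 mA

Base loop: V_CC = I_B·R_B + V_BE, so I_B = (12 − 0.7)/270 kΩ = 0.0419 mA.
In the active region I_C = β·I_B = 75 × 0.0419 = 3.14 mA.
Collector loop: V_CE = V_CC − I_C·R_C = 12 − 3.14×1.8 = 6.35 V.
Since V_CE = 6.35 V > V_CE(sat) ≈ 0.2 V, the transistor is in the active region as assumed.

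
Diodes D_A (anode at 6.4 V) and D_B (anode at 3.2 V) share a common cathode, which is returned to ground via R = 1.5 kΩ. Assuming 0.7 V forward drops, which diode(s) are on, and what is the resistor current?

Assume both conduct. Then node N would need to be at both 6.4−0.7 = 5.7 V and 3.2−0.7 = 2.5 V, which is impossible.
Assume only D_A conducts: V_N = 6.4 − 0.7 = 5.7 V, so I_R = 5.7/1.5 = 3.8 mA.
Check D_B: its anode-to-cathode voltage is 3.2 − 5.7 = -2.5 V < 0.7 V, so it is off. The assumption is consistent.

Only D_A conducts; I_R ≈ 3.8 mA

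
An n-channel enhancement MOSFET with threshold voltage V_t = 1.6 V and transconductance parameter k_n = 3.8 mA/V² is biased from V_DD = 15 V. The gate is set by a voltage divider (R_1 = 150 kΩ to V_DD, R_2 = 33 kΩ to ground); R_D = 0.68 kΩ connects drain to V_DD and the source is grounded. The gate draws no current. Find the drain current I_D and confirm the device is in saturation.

I_D ≈ 2.3 mA

V_G = V_DD·R_2/(R_1+R_2) = 15×33/183 = 2.7 V. With the source grounded, V_GS = V_G = 2.7 V.
Assume saturation: I_D = (k_n/2)(V_GS − V_t)² = (3.8/2)×(2.7 − 1.6)² = 1.9×1.1² = 2.32 mA.
V_DS = V_DD − I_D·R_D = 15 − 2.32×0.68 = 13.4 V.
Saturation requires V_DS ≥ V_GS − V_t = 1.1 V; 13.4 ≥ 1.1 ✓.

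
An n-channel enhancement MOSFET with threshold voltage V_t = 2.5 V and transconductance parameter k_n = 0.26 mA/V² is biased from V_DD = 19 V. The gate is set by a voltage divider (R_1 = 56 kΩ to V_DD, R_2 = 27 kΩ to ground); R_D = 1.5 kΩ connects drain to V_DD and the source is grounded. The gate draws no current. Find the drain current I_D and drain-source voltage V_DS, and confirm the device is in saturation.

I_D ≈ 1.8 mA, V_DS ≈ 16 V

V_G = V_DD·R_2/(R_1+R_2) = 19×27/83 = 6.18 V. With the source grounded, V_GS = V_G = 6.18 V.
Assume saturation: I_D = (k_n/2)(V_GS − V_t)² = (0.26/2)×(6.18 − 2.5)² = 0.13×3.68² = 1.76 mA.
V_DS = V_DD − I_D·R_D = 19 − 1.76×1.5 = 16.4 V.
Saturation requires V_DS ≥ V_GS − V_t = 3.68 V; 16.4 ≥ 3.68 ✓.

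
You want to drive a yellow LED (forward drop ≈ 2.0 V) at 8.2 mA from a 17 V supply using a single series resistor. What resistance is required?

R ≈ 1.8 kΩ

The resistor drops V_S − V_D = 17 − 2.0 = 15 V at 8.2 mA.
R = 15 V / 8.2 mA = 1.83 kΩ.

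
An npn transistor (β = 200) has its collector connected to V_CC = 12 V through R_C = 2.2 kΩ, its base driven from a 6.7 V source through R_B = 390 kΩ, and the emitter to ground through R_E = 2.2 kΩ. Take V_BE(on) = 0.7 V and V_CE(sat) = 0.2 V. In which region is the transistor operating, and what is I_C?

active; I_C ≈ 1.4 mA

Assume active. Base-emitter loop: I_B = (V_BB − V_BE)/(R_B + (β+1)R_E) = (6.7 − 0.7)/(390 + 201×2.2) = 0.00721 mA.
I_C = β·I_B = 200×0.00721 = 1.44 mA.
V_CE = V_CC − I_C·R_C − I_E·R_E = 12 − 1.44×2.2 − 1.45×2.2 = 5.64 V > V_CE(sat), so the active-region assumption holds.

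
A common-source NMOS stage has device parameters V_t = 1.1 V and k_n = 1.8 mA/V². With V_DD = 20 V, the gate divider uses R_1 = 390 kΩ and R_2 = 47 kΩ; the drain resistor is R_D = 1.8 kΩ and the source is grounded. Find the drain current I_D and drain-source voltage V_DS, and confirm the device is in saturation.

V_G = V_DD·R_2/(R_1+R_2) = 20×47/437 = 2.15 V. With the source grounded, V_GS = V_G = 2.15 V.
Assume saturation: I_D = (k_n/2)(V_GS − V_t)² = (1.8/2)×(2.15 − 1.1)² = 0.9×1.05² = 0.994 mA.
V_DS = V_DD − I_D·R_D = 20 − 0.994×1.8 = 18.2 V.
Saturation requires V_DS ≥ V_GS − V_t = 1.05 V; 18.2 ≥ 1.05 ✓.

I_D ≈ 0.99 mA, V_DS ≈ 18 V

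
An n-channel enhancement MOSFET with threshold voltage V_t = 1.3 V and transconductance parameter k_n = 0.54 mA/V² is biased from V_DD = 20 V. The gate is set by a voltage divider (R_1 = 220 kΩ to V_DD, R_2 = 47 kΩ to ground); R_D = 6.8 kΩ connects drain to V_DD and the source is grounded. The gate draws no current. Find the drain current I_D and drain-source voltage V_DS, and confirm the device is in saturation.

I_D ≈ 1.3 mA, V_DS ≈ 11 V

V_G = V_DD·R_2/(R_1+R_2) = 20×47/267 = 3.52 V. With the source grounded, V_GS = V_G = 3.52 V.
Assume saturation: I_D = (k_n/2)(V_GS − V_t)² = (0.54/2)×(3.52 − 1.3)² = 0.27×2.22² = 1.33 mA.
V_DS = V_DD − I_D·R_D = 20 − 1.33×6.8 = 10.9 V.
Saturation requires V_DS ≥ V_GS − V_t = 2.22 V; 10.9 ≥ 2.22 ✓.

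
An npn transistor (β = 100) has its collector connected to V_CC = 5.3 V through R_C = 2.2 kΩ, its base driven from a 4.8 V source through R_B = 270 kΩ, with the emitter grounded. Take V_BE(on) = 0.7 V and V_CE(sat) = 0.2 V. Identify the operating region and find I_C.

Assume active. Base-emitter loop: I_B = (V_BB − V_BE)/R_B = (4.8 − 0.7)/270 = 0.0152 mA.
I_C = β·I_B = 100×0.0152 = 1.52 mA.
V_CE = V_CC − I_C·R_C = 5.3 − 1.52×2.2 = 1.96 V > V_CE(sat), so the active-region assumption holds.

active; I_C ≈ 1.5 mA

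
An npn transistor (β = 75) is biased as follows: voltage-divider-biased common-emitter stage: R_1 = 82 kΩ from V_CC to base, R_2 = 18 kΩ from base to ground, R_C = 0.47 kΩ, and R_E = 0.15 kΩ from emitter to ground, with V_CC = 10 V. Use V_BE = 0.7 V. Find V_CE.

Thevenize the base divider: V_Th = V_CC·R_2/(R_1+R_2) = 10×18/100 = 1.8 V, R_Th = R_1‖R_2 = 14.8 kΩ.
Base-emitter loop: V_Th = I_B·R_Th + V_BE + (β+1)I_B·R_E, so I_B = (1.8 − 0.7) / (14.8 + 76×0.15) = 0.042 mA.
I_C = β·I_B = 75×0.042 = 3.15 mA, and I_E = (β+1)I_B = 3.2 mA.
V_CE = V_CC − I_C·R_C − I_E·R_E = 10 − 3.15×0.47 − 3.2×0.15 = 8.04 V.
V_CE = 8.04 V > 0.2 V confirms active-region operation.

V_CE ≈ 8 V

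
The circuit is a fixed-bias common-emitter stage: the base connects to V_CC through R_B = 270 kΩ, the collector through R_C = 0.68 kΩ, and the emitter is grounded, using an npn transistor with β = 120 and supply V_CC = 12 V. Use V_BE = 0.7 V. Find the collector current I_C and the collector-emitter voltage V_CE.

Base loop: V_CC = I_B·R_B + V_BE, so I_B = (12 − 0.7)/270 kΩ = 0.0419 mA.
In the active region I_C = β·I_B = 120 × 0.0419 = 5.02 mA.
Collector loop: V_CE = V_CC − I_C·R_C = 12 − 5.02×0.68 = 8.58 V.
Since V_CE = 8.58 V > V_CE(sat) ≈ 0.2 V, the transistor is in the active region as assumed.

I_C ≈ 5 mA, V_CE ≈ 8.6 V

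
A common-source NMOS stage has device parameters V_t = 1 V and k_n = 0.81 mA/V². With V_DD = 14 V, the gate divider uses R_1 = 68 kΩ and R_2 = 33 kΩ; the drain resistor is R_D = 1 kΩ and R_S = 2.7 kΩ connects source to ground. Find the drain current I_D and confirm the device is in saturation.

V_G = V_DD·R_2/(R_1+R_2) = 14×33/101 = 4.57 V.
Assume saturation: I_D = (k_n/2)(V_GS − V_t)² with V_GS = V_G − I_D·R_S = 4.57 − 2.7·I_D.
Substituting gives 2.95·I_D² − 8.82·I_D + 5.17 = 0, with roots I_D = 0.802 or 2.18 mA.
The root I_D = 2.18 mA gives V_GS = -1.32 V ≤ V_t, so take I_D = 0.802 mA.
Then V_GS = 2.41 V and V_DS = V_DD − I_D(R_D+R_S) = 14 − 0.802×3.7 = 11 V.
Saturation requires V_DS ≥ V_GS − V_t = 1.41 V; 11 ≥ 1.41 ✓.

I_D ≈ 0.8 mA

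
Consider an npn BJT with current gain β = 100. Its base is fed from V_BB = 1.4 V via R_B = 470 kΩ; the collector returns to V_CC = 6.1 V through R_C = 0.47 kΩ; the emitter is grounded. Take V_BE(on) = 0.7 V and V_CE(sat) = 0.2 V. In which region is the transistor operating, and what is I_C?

Assume active. Base-emitter loop: I_B = (V_BB − V_BE)/R_B = (1.4 − 0.7)/470 = 0.00149 mA.
I_C = β·I_B = 100×0.00149 = 0.149 mA.
V_CE = V_CC − I_C·R_C = 6.1 − 0.149×0.47 = 6.03 V > V_CE(sat), so the active-region assumption holds.

active; I_C ≈ 0.15 mA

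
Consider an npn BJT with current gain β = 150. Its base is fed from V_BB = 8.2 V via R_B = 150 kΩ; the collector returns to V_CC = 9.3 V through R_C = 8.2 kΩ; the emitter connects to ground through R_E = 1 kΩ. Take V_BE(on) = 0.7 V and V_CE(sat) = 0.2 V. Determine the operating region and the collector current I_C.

saturation; I_C ≈ 0.98 mA

Assume active: I_B = (8.2 − 0.7)/(150 + 151×1) = 0.0249 mA, I_C = β·I_B = 3.74 mA.
Then V_CE = 9.3 − 3.74×8.2 − 3.76×1 = -25.1 V < 0.2 V — the active assumption fails.
Re-solve with V_CE = 0.2 V. KCL at the emitter: V_E/R_E = (V_BB−0.7−V_E)/R_B + (V_CC−0.2−V_E)/R_C, giving V_E = 1.03 V.
I_C = (V_CC − 0.2 − V_E)/R_C = (9.1 − 1.03)/8.2 = 0.984 mA.
Check: I_B = (7.5 − 1.03)/150 = 0.0431 mA, and β·I_B = 6.47 mA > I_C, confirming saturation.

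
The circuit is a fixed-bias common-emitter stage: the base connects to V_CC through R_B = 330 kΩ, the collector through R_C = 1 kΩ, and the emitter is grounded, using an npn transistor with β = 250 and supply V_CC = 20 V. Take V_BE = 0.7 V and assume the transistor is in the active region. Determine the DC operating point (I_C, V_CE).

Base loop: V_CC = I_B·R_B + V_BE, so I_B = (20 − 0.7)/330 kΩ = 0.0585 mA.
In the active region I_C = β·I_B = 250 × 0.0585 = 14.6 mA.
Collector loop: V_CE = V_CC − I_C·R_C = 20 − 14.6×1 = 5.38 V.
Since V_CE = 5.38 V > V_CE(sat) ≈ 0.2 V, the transistor is in the active region as assumed.

I_C ≈ 15 mA, V_CE ≈ 5.4 V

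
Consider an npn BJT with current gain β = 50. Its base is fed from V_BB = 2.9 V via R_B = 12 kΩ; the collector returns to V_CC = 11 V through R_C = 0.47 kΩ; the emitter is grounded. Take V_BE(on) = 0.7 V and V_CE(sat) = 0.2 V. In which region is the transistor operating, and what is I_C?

active; I_C ≈ 9.2 mA

Assume active. Base-emitter loop: I_B = (V_BB − V_BE)/R_B = (2.9 − 0.7)/12 = 0.183 mA.
I_C = β·I_B = 50×0.183 = 9.17 mA.
V_CE = V_CC − I_C·R_C = 11 − 9.17×0.47 = 6.69 V > V_CE(sat), so the active-region assumption holds.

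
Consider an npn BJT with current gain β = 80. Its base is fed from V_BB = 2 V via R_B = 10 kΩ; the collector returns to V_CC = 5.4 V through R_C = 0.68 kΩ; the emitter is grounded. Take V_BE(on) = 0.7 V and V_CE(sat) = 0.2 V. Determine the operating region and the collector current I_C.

Assume active: I_B = (2 − 0.7)/10 = 0.13 mA, giving I_C = β·I_B = 10.4 mA.
But then V_CE = 5.4 − 10.4×0.68 = -1.67 V < V_CE(sat) = 0.2 V — impossible in the active region.
So the transistor is saturated. With V_CE = 0.2 V, I_C = (V_CC − 0.2)/R_C = 5.2/0.68 = 7.65 mA.
Check: β·I_B = 10.4 mA > I_C = 7.65 mA, confirming saturation.

saturation; I_C ≈ 7.6 mA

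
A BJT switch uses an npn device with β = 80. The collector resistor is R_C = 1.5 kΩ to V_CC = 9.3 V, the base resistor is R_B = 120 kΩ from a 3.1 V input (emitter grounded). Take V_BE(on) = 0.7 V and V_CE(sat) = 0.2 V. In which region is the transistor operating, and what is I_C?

Assume active. Base-emitter loop: I_B = (V_BB − V_BE)/R_B = (3.1 − 0.7)/120 = 0.02 mA.
I_C = β·I_B = 80×0.02 = 1.6 mA.
V_CE = V_CC − I_C·R_C = 9.3 − 1.6×1.5 = 6.9 V > V_CE(sat), so the active-region assumption holds.

active; I_C ≈ 1.6 mA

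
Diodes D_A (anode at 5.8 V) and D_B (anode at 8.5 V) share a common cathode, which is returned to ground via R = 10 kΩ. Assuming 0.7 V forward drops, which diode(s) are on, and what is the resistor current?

Assume both conduct. Then node N would need to be at both 5.8−0.7 = 5.1 V and 8.5−0.7 = 7.8 V, which is impossible.
Assume only D_B conducts: V_N = 8.5 − 0.7 = 7.8 V, so I_R = 7.8/10 = 0.78 mA.
Check D_A: its anode-to-cathode voltage is 5.8 − 7.8 = -2 V < 0.7 V, so it is off. The assumption is consistent.

Only D_B conducts; I_R ≈ 0.78 mA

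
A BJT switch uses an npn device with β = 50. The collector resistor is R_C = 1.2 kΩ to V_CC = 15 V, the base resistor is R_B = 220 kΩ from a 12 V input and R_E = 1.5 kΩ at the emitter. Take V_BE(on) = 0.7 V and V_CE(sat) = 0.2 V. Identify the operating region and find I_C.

Assume active. Base-emitter loop: I_B = (V_BB − V_BE)/(R_B + (β+1)R_E) = (12 − 0.7)/(220 + 51×1.5) = 0.0381 mA.
I_C = β·I_B = 50×0.0381 = 1.91 mA.
V_CE = V_CC − I_C·R_C − I_E·R_E = 15 − 1.91×1.2 − 1.94×1.5 = 9.8 V > V_CE(sat), so the active-region assumption holds.

active; I_C ≈ 1.9 mA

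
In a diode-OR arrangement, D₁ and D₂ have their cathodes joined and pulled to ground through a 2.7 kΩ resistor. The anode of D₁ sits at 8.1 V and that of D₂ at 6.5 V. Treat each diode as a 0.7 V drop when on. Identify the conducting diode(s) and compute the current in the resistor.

Only D₁ conducts; I_R ≈ 2.7 mA

Assume both conduct. Then node N would need to be at both 8.1−0.7 = 7.4 V and 6.5−0.7 = 5.8 V, which is impossible.
Assume only D₁ conducts: V_N = 8.1 − 0.7 = 7.4 V, so I_R = 7.4/2.7 = 2.74 mA.
Check D₂: its anode-to-cathode voltage is 6.5 − 7.4 = -0.9 V < 0.7 V, so it is off. The assumption is consistent.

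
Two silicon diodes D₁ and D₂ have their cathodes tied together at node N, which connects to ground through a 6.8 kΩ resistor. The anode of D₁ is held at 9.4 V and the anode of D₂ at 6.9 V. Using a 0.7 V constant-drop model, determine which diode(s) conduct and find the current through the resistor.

Only D₁ conducts; I_R ≈ 1.3 mA

Assume both conduct. Then node N would need to be at both 9.4−0.7 = 8.7 V and 6.9−0.7 = 6.2 V, which is impossible.
Assume only D₁ conducts: V_N = 9.4 − 0.7 = 8.7 V, so I_R = 8.7/6.8 = 1.28 mA.
Check D₂: its anode-to-cathode voltage is 6.9 − 8.7 = -1.8 V < 0.7 V, so it is off. The assumption is consistent.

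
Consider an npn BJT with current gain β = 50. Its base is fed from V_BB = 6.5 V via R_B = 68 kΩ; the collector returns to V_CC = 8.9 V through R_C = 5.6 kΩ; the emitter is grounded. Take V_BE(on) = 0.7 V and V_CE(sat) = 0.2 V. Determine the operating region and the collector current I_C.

Assume active: I_B = (6.5 − 0.7)/68 = 0.0853 mA, giving I_C = β·I_B = 4.26 mA.
But then V_CE = 8.9 − 4.26×5.6 = -15 V < V_CE(sat) = 0.2 V — impossible in the active region.
So the transistor is saturated. With V_CE = 0.2 V, I_C = (V_CC − 0.2)/R_C = 8.7/5.6 = 1.55 mA.
Check: β·I_B = 4.26 mA > I_C = 1.55 mA, confirming saturation.

saturation; I_C ≈ 1.6 mA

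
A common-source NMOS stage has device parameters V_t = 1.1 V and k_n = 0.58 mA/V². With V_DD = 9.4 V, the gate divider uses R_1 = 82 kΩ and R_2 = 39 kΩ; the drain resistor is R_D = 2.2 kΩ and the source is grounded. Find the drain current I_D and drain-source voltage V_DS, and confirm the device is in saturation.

V_G = V_DD·R_2/(R_1+R_2) = 9.4×39/121 = 3.03 V. With the source grounded, V_GS = V_G = 3.03 V.
Assume saturation: I_D = (k_n/2)(V_GS − V_t)² = (0.58/2)×(3.03 − 1.1)² = 0.29×1.93² = 1.08 mA.
V_DS = V_DD − I_D·R_D = 9.4 − 1.08×2.2 = 7.02 V.
Saturation requires V_DS ≥ V_GS − V_t = 1.93 V; 7.02 ≥ 1.93 ✓.

I_D ≈ 1.1 mA, V_DS ≈ 7 V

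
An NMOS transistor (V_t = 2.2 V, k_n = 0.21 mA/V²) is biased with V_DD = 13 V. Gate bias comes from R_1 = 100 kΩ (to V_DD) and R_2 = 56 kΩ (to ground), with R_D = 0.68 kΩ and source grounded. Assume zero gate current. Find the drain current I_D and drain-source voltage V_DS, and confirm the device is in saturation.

V_G = V_DD·R_2/(R_1+R_2) = 13×56/156 = 4.67 V. With the source grounded, V_GS = V_G = 4.67 V.
Assume saturation: I_D = (k_n/2)(V_GS − V_t)² = (0.21/2)×(4.67 − 2.2)² = 0.105×2.47² = 0.639 mA.
V_DS = V_DD − I_D·R_D = 13 − 0.639×0.68 = 12.6 V.
Saturation requires V_DS ≥ V_GS − V_t = 2.47 V; 12.6 ≥ 2.47 ✓.

I_D ≈ 0.64 mA, V_DS ≈ 13 V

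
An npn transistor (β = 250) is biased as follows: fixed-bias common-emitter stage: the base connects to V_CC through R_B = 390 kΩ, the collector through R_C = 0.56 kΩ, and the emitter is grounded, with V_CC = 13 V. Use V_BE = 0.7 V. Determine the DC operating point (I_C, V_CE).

Base loop: V_CC = I_B·R_B + V_BE, so I_B = (13 − 0.7)/390 kΩ = 0.0315 mA.
In the active region I_C = β·I_B = 250 × 0.0315 = 7.88 mA.
Collector loop: V_CE = V_CC − I_C·R_C = 13 − 7.88×0.56 = 8.58 V.
Since V_CE = 8.58 V > V_CE(sat) ≈ 0.2 V, the transistor is in the active region as assumed.

I_C ≈ 7.9 mA, V_CE ≈ 8.6 V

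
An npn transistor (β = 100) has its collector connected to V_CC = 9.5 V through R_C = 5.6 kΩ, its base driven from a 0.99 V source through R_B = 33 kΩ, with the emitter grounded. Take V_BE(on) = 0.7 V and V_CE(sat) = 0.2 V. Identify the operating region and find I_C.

Assume active. Base-emitter loop: I_B = (V_BB − V_BE)/R_B = (0.99 − 0.7)/33 = 0.00879 mA.
I_C = β·I_B = 100×0.00879 = 0.879 mA.
V_CE = V_CC − I_C·R_C = 9.5 − 0.879×5.6 = 4.58 V > V_CE(sat), so the active-region assumption holds.

active; I_C ≈ 0.88 mA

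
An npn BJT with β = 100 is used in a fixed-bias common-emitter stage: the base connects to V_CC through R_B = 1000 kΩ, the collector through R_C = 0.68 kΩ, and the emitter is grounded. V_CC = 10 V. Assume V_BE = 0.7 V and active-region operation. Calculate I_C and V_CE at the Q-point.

I_C ≈ 0.93 mA, V_CE ≈ 9.4 V

Base loop: V_CC = I_B·R_B + V_BE, so I_B = (10 − 0.7)/1000 kΩ = 0.0093 mA.
In the active region I_C = β·I_B = 100 × 0.0093 = 0.93 mA.
Collector loop: V_CE = V_CC − I_C·R_C = 10 − 0.93×0.68 = 9.37 V.
Since V_CE = 9.37 V > V_CE(sat) ≈ 0.2 V, the transistor is in the active region as assumed.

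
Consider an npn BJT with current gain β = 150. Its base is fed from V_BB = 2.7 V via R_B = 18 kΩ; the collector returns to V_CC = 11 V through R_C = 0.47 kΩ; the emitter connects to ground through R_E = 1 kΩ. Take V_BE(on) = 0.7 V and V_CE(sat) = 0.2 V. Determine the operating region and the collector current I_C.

active; I_C ≈ 1.8 mA

Assume active. Base-emitter loop: I_B = (V_BB − V_BE)/(R_B + (β+1)R_E) = (2.7 − 0.7)/(18 + 151×1) = 0.0118 mA.
I_C = β·I_B = 150×0.0118 = 1.78 mA.
V_CE = V_CC − I_C·R_C − I_E·R_E = 11 − 1.78×0.47 − 1.79×1 = 8.38 V > V_CE(sat), so the active-region assumption holds.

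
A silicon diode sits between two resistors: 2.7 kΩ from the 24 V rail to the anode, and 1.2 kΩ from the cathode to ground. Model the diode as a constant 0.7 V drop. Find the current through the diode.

The two resistors are in series with the diode, so KVL gives 24 = I·2.7 + 0.7 + I·1.2.
I = (24 − 0.7) / (2.7 + 1.2) kΩ = 23.3 / 3.9 = 5.97 mA.

I ≈ 6 mA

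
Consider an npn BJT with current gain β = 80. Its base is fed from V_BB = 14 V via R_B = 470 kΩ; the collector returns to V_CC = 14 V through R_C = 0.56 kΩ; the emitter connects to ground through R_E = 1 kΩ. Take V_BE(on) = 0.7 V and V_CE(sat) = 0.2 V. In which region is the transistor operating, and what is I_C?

Assume active. Base-emitter loop: I_B = (V_BB − V_BE)/(R_B + (β+1)R_E) = (14 − 0.7)/(470 + 81×1) = 0.0241 mA.
I_C = β·I_B = 80×0.0241 = 1.93 mA.
V_CE = V_CC − I_C·R_C − I_E·R_E = 14 − 1.93×0.56 − 1.96×1 = 11 V > V_CE(sat), so the active-region assumption holds.

active; I_C ≈ 1.9 mA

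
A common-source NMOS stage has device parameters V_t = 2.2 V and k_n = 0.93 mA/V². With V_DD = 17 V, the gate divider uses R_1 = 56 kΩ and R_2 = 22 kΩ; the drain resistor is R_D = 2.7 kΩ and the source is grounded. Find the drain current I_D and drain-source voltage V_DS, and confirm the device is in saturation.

V_G = V_DD·R_2/(R_1+R_2) = 17×22/78 = 4.79 V. With the source grounded, V_GS = V_G = 4.79 V.
Assume saturation: I_D = (k_n/2)(V_GS − V_t)² = (0.93/2)×(4.79 − 2.2)² = 0.465×2.59² = 3.13 mA.
V_DS = V_DD − I_D·R_D = 17 − 3.13×2.7 = 8.55 V.
Saturation requires V_DS ≥ V_GS − V_t = 2.59 V; 8.55 ≥ 2.59 ✓.

I_D ≈ 3.1 mA, V_DS ≈ 8.5 V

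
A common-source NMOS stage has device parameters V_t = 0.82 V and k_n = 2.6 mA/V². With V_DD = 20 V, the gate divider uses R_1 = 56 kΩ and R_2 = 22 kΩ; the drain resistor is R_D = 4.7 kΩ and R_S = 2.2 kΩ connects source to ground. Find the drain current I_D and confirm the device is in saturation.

V_G = V_DD·R_2/(R_1+R_2) = 20×22/78 = 5.64 V.
Assume saturation: I_D = (k_n/2)(V_GS − V_t)² with V_GS = V_G − I_D·R_S = 5.64 − 2.2·I_D.
Substituting gives 6.29·I_D² − 28.6·I_D + 30.2 = 0, with roots I_D = 1.68 or 2.87 mA.
The root I_D = 2.87 mA gives V_GS = -0.665 V ≤ V_t, so take I_D = 1.68 mA.
Then V_GS = 1.96 V and V_DS = V_DD − I_D(R_D+R_S) = 20 − 1.68×6.9 = 8.44 V.
Saturation requires V_DS ≥ V_GS − V_t = 1.14 V; 8.44 ≥ 1.14 ✓.

I_D ≈ 1.7 mA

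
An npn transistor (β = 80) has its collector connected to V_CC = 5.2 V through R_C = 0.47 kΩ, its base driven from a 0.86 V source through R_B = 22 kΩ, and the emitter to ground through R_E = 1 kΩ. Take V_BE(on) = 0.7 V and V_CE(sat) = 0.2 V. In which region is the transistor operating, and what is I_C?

Assume active. Base-emitter loop: I_B = (V_BB − V_BE)/(R_B + (β+1)R_E) = (0.86 − 0.7)/(22 + 81×1) = 0.00155 mA.
I_C = β·I_B = 80×0.00155 = 0.124 mA.
V_CE = V_CC − I_C·R_C − I_E·R_E = 5.2 − 0.124×0.47 − 0.126×1 = 5.02 V > V_CE(sat), so the active-region assumption holds.

active; I_C ≈ 0.12 mA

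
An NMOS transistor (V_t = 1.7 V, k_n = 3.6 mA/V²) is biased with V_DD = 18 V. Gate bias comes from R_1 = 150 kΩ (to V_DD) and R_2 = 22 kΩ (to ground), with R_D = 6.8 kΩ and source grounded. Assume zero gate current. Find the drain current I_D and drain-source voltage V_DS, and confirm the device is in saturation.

V_G = V_DD·R_2/(R_1+R_2) = 18×22/172 = 2.3 V. With the source grounded, V_GS = V_G = 2.3 V.
Assume saturation: I_D = (k_n/2)(V_GS − V_t)² = (3.6/2)×(2.3 − 1.7)² = 1.8×0.602² = 0.653 mA.
V_DS = V_DD − I_D·R_D = 18 − 0.653×6.8 = 13.6 V.
Saturation requires V_DS ≥ V_GS − V_t = 0.602 V; 13.6 ≥ 0.602 ✓.

I_D ≈ 0.65 mA, V_DS ≈ 14 V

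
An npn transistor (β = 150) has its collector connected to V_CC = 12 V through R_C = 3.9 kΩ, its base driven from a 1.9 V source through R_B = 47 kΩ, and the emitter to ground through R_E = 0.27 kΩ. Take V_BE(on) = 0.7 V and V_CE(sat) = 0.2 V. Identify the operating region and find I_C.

Assume active. Base-emitter loop: I_B = (V_BB − V_BE)/(R_B + (β+1)R_E) = (1.9 − 0.7)/(47 + 151×0.27) = 0.0137 mA.
I_C = β·I_B = 150×0.0137 = 2.05 mA.
V_CE = V_CC − I_C·R_C − I_E·R_E = 12 − 2.05×3.9 − 2.06×0.27 = 3.44 V > V_CE(sat), so the active-region assumption holds.

active; I_C ≈ 2.1 mA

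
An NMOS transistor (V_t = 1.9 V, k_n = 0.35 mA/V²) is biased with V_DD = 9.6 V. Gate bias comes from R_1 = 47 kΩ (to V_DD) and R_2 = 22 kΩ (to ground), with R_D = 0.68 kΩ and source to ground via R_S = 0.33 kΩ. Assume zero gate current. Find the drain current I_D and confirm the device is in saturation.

V_G = V_DD·R_2/(R_1+R_2) = 9.6×22/69 = 3.06 V.
Assume saturation: I_D = (k_n/2)(V_GS − V_t)² with V_GS = V_G − I_D·R_S = 3.06 − 0.33·I_D.
Substituting gives 0.0191·I_D² − 1.13·I_D + 0.236 = 0, with roots I_D = 0.209 or 59.3 mA.
The root I_D = 59.3 mA gives V_GS = -16.5 V ≤ V_t, so take I_D = 0.209 mA.
Then V_GS = 2.99 V and V_DS = V_DD − I_D(R_D+R_S) = 9.6 − 0.209×1.01 = 9.39 V.
Saturation requires V_DS ≥ V_GS − V_t = 1.09 V; 9.39 ≥ 1.09 ✓.

I_D ≈ 0.21 mA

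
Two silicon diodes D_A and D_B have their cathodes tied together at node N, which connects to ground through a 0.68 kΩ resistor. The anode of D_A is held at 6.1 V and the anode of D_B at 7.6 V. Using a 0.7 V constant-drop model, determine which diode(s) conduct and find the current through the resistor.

Only D_B conducts; I_R ≈ 10 mA

Assume both conduct. Then node N would need to be at both 6.1−0.7 = 5.4 V and 7.6−0.7 = 6.9 V, which is impossible.
Assume only D_B conducts: V_N = 7.6 − 0.7 = 6.9 V, so I_R = 6.9/0.68 = 10.1 mA.
Check D_A: its anode-to-cathode voltage is 6.1 − 6.9 = -0.8 V < 0.7 V, so it is off. The assumption is consistent.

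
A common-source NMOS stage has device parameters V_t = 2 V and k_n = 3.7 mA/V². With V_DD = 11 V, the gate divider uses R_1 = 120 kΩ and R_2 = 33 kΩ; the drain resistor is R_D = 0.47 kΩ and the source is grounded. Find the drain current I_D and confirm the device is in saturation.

V_G = V_DD·R_2/(R_1+R_2) = 11×33/153 = 2.37 V. With the source grounded, V_GS = V_G = 2.37 V.
Assume saturation: I_D = (k_n/2)(V_GS − V_t)² = (3.7/2)×(2.37 − 2)² = 1.85×0.373² = 0.257 mA.
V_DS = V_DD − I_D·R_D = 11 − 0.257×0.47 = 10.9 V.
Saturation requires V_DS ≥ V_GS − V_t = 0.373 V; 10.9 ≥ 0.373 ✓.

I_D ≈ 0.26 mA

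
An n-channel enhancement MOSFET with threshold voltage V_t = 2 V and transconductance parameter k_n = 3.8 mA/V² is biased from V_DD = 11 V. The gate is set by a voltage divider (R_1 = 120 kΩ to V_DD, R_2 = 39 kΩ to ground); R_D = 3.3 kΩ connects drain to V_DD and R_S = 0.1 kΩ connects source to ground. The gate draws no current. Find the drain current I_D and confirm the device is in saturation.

I_D ≈ 0.74 mA

V_G = V_DD·R_2/(R_1+R_2) = 11×39/159 = 2.7 V.
Assume saturation: I_D = (k_n/2)(V_GS − V_t)² with V_GS = V_G − I_D·R_S = 2.7 − 0.1·I_D.
Substituting gives 0.019·I_D² − 1.27·I_D + 0.926 = 0, with roots I_D = 0.74 or 65.9 mA.
The root I_D = 65.9 mA gives V_GS = -3.89 V ≤ V_t, so take I_D = 0.74 mA.
Then V_GS = 2.62 V and V_DS = V_DD − I_D(R_D+R_S) = 11 − 0.74×3.4 = 8.48 V.
Saturation requires V_DS ≥ V_GS − V_t = 0.624 V; 8.48 ≥ 0.624 ✓.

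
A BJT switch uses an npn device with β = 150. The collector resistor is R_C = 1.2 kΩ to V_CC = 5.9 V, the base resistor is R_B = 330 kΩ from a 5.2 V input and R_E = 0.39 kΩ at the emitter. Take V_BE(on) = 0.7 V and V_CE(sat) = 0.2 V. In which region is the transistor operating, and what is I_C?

Assume active. Base-emitter loop: I_B = (V_BB − V_BE)/(R_B + (β+1)R_E) = (5.2 − 0.7)/(330 + 151×0.39) = 0.0116 mA.
I_C = β·I_B = 150×0.0116 = 1.74 mA.
V_CE = V_CC − I_C·R_C − I_E·R_E = 5.9 − 1.74×1.2 − 1.75×0.39 = 3.14 V > V_CE(sat), so the active-region assumption holds.

active; I_C ≈ 1.7 mA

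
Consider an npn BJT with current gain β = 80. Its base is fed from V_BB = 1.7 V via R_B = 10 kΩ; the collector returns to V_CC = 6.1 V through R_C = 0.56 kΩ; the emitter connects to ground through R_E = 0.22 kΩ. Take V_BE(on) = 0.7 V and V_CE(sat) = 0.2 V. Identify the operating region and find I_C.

Assume active. Base-emitter loop: I_B = (V_BB − V_BE)/(R_B + (β+1)R_E) = (1.7 − 0.7)/(10 + 81×0.22) = 0.0359 mA.
I_C = β·I_B = 80×0.0359 = 2.88 mA.
V_CE = V_CC − I_C·R_C − I_E·R_E = 6.1 − 2.88×0.56 − 2.91×0.22 = 3.85 V > V_CE(sat), so the active-region assumption holds.

active; I_C ≈ 2.9 mA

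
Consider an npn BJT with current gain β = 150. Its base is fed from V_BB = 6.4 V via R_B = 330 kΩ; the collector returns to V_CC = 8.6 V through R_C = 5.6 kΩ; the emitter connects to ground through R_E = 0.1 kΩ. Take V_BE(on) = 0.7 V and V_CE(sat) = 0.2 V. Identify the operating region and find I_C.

saturation; I_C ≈ 1.5 mA

Assume active: I_B = (6.4 − 0.7)/(330 + 151×0.1) = 0.0165 mA, I_C = β·I_B = 2.48 mA.
Then V_CE = 8.6 − 2.48×5.6 − 2.49×0.1 = -5.52 V < 0.2 V — the active assumption fails.
Re-solve with V_CE = 0.2 V. KCL at the emitter: V_E/R_E = (V_BB−0.7−V_E)/R_B + (V_CC−0.2−V_E)/R_C, giving V_E = 0.149 V.
I_C = (V_CC − 0.2 − V_E)/R_C = (8.4 − 0.149)/5.6 = 1.47 mA.
Check: I_B = (5.7 − 0.149)/330 = 0.0168 mA, and β·I_B = 2.52 mA > I_C, confirming saturation.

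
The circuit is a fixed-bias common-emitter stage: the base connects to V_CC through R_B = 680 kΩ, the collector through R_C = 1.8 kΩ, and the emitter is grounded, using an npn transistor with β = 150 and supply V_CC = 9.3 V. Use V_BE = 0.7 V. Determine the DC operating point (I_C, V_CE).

Base loop: V_CC = I_B·R_B + V_BE, so I_B = (9.3 − 0.7)/680 kΩ = 0.0126 mA.
In the active region I_C = β·I_B = 150 × 0.0126 = 1.9 mA.
Collector loop: V_CE = V_CC − I_C·R_C = 9.3 − 1.9×1.8 = 5.89 V.
Since V_CE = 5.89 V > V_CE(sat) ≈ 0.2 V, the transistor is in the active region as assumed.

I_C ≈ 1.9 mA, V_CE ≈ 5.9 V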